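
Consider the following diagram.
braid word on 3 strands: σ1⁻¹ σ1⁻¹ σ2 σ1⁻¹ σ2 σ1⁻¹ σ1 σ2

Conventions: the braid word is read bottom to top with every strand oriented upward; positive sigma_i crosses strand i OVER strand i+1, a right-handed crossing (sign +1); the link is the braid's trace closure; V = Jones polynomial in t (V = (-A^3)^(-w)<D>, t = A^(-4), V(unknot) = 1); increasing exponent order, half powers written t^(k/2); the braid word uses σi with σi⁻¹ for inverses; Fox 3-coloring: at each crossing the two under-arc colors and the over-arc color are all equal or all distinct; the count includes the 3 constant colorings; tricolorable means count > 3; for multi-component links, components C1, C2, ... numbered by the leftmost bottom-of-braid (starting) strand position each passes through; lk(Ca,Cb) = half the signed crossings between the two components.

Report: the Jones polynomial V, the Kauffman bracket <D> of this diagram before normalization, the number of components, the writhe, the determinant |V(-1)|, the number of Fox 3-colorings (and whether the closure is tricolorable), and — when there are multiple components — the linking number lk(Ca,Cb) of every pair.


Jones polynomial: V(t) = -t^-3 + 2t^-2 - 2t^-1 + 3 - 2t + 2t^2 - t^3
<D> = -A^-12 + 2A^-8 - 2A^-4 + 3 - 2A^4 + 2A^8 - A^12; writhe 0
components 1, writhe 0 (8 crossings)
3-colorings: 3 of 3^8, det 13 — not tricolorable
note: w = 0 (over 8 crossings) is diagram-only; (-A^3)^(0) removes it from V


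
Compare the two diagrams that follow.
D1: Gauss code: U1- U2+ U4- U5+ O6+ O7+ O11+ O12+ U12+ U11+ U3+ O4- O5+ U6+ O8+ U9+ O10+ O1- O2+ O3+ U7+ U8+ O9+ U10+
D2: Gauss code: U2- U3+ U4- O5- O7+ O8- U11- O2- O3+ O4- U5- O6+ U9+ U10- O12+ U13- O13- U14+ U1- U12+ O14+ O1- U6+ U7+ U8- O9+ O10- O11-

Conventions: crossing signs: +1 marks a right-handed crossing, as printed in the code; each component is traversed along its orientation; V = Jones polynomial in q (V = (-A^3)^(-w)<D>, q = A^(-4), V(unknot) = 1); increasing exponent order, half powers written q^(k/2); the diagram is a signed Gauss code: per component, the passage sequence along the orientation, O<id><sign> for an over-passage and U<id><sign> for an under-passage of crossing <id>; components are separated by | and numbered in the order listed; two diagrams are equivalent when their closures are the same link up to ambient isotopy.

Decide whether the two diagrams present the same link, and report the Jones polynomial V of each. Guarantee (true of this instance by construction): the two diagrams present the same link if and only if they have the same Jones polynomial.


equivalent: no
V(D1) = q^2 + q^4 - q^5 + q^6 - q^7  (w +8, c 12, <D> = -A^-4 + 1 - A^4 + A^8 + A^16)
V(D2) = -q^-4 + q^-3 + q^-1  (w -2, c 14, <D> = A^-2 + A^6 - A^10)
why: 2 values of V(q) split the 2 diagrams


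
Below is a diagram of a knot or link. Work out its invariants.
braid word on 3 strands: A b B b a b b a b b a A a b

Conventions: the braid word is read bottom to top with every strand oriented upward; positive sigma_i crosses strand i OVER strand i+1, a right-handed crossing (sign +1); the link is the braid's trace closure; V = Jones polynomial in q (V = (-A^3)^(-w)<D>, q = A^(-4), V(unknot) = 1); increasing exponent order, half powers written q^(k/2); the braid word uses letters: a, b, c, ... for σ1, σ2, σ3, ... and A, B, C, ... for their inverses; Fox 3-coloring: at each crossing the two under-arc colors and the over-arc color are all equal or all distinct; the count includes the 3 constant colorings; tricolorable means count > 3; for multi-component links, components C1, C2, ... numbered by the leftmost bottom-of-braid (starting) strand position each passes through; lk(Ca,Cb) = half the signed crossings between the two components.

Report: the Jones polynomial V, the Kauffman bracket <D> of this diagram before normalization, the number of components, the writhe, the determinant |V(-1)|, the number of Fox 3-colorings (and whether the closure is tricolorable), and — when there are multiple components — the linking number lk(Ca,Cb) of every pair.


Jones polynomial: V(q) = q^3 + q^5 - q^8
<D> = -A^-8 + A^4 + A^12; writhe +8
components 1, writhe +8 (14 crossings)
3-colorings: 9 of 3^14, det 3 — tricolorable
note: free reduction leaves σ1⁻¹ σ2 σ1 σ2 σ2 σ1 σ2 σ2 σ1 σ2 of the original 14 letters


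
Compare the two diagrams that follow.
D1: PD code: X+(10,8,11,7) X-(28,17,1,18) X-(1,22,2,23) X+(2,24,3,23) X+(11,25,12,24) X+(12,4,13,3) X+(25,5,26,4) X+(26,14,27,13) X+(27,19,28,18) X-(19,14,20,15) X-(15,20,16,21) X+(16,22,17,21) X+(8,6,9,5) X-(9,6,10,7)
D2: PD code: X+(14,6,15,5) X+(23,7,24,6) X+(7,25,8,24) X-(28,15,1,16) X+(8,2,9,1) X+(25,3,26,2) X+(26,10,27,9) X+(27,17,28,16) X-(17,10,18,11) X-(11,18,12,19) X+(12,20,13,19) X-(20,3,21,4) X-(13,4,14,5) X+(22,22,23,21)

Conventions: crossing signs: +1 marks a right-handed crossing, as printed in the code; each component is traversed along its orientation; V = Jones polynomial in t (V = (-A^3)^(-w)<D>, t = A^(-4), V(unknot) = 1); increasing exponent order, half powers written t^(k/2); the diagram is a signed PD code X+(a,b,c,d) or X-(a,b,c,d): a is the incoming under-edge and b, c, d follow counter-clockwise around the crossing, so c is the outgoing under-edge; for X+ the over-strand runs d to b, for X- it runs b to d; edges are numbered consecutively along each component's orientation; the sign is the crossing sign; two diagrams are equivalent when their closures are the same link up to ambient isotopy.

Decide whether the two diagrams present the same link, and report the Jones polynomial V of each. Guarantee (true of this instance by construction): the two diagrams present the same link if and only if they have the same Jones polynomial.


equivalent: yes
D1 (bracket -A^-4 + 1 + A^8; 14 crossings at w = +4): V = t + t^3 - t^4
V(D2) = t + t^3 - t^4  (w +4, c 14, <D> = -A^-4 + 1 + A^8)
key observation: one V(t) for all 2 diagrams — one class (guaranteed)


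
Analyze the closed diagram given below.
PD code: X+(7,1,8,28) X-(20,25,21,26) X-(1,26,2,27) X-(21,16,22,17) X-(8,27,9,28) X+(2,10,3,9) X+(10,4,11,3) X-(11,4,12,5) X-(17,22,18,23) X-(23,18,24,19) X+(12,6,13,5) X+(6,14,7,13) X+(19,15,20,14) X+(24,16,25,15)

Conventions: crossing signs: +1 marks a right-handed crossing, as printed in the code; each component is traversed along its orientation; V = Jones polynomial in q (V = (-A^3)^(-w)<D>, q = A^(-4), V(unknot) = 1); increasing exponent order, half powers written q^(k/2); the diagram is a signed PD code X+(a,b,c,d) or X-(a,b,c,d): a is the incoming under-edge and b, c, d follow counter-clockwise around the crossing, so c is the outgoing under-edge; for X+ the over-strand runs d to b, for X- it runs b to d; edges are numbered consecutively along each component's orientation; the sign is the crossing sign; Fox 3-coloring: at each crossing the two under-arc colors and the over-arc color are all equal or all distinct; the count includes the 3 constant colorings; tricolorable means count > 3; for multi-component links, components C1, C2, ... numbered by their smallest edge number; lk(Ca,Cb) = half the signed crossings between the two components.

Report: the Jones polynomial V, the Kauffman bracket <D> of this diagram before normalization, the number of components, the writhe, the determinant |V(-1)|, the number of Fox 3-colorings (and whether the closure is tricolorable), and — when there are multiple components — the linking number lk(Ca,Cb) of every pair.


Jones polynomial: V(q) = -q^-3 + q^-2 - q^-1 + 3 - q + q^2 - q^3
<D> = -A^-12 + A^-8 - A^-4 + 3 - A^4 + A^8 - A^12; writhe 0
components 1, writhe 0 (14 crossings)
3-colorings: 27 of 3^14, det 9 — tricolorable
note: det 9 = |V(-1)|; divisible by 3, so tricolorable


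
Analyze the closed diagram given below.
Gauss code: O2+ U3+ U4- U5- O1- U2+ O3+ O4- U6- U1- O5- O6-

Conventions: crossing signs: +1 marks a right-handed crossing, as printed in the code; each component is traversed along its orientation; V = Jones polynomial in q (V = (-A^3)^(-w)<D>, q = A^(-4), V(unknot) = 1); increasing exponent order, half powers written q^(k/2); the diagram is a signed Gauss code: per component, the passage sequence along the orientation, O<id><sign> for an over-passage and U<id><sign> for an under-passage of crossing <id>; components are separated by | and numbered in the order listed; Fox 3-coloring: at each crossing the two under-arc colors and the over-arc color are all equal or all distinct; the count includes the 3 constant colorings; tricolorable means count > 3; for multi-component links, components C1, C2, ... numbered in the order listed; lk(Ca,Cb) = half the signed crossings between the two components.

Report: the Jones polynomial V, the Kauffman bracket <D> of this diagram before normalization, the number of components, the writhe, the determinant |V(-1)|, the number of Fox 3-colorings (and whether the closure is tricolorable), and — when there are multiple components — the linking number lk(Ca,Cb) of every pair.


V = 1
<D> = A^-6 (w = -2)
1 component over 6 crossings, w = -2
3 Fox colorings among 3^6, |V(-1)| = 1: not tricolorable
why: w = -2 shifts under R1 moves; the (-A^3)^(2) factor cancels that in V


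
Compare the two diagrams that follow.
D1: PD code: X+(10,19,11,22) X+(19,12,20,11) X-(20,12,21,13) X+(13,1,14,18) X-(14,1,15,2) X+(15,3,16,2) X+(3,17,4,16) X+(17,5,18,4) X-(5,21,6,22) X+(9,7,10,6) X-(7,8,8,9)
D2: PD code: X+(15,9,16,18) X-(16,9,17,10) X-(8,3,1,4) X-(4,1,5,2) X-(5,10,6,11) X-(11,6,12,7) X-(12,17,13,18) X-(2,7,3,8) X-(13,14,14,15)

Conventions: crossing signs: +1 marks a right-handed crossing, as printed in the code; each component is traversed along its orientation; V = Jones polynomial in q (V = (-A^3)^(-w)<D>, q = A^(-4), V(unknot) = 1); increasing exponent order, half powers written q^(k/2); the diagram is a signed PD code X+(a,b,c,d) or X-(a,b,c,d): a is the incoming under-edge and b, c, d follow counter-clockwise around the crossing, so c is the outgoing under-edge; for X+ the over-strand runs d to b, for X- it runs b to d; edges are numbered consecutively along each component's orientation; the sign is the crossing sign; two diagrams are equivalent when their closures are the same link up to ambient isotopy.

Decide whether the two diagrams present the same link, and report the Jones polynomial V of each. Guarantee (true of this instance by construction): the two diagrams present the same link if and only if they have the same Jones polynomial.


same link: no
V(D1) = -q^(1/2) - q^(3/2) - q^(5/2) + q^(9/2)  [11 crossings, <D> = -A^-9 + A^-1 + A^3 + A^7, w = +3]
V(D2) = q^(-13/2) - q^(-11/2) + q^(-9/2) - 2q^(-7/2) - q^(-3/2)  [9 crossings, <D> = A^-15 + 2A^-7 - A^-3 + A - A^5, w = -7]
insight: comparing 2 Jones polynomials yields 2 groups


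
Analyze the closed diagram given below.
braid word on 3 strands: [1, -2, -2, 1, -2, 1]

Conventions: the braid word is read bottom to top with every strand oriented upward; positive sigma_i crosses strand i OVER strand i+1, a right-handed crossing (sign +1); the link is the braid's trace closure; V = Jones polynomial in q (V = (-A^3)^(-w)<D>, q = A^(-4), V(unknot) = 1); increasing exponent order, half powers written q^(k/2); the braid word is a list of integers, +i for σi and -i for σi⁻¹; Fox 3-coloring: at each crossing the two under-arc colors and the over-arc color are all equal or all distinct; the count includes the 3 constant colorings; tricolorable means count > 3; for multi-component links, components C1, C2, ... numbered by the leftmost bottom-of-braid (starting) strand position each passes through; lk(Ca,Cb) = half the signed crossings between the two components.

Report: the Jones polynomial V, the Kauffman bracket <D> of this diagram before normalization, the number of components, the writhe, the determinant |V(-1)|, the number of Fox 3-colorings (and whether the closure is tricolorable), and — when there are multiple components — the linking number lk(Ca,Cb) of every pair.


V(q) = -q^-3 + 2q^-2 - 2q^-1 + 3 - 2q + 2q^2 - q^3
bracket: -A^-12 + 2A^-8 - 2A^-4 + 3 - 2A^4 + 2A^8 - A^12, w = 0
1 component, writhe 0, over 6 crossings
det 13, colorings 3 of 3^6 — not tricolorable
observation: w = 0 (over 6 crossings) is diagram-only; (-A^3)^(0) removes it from V


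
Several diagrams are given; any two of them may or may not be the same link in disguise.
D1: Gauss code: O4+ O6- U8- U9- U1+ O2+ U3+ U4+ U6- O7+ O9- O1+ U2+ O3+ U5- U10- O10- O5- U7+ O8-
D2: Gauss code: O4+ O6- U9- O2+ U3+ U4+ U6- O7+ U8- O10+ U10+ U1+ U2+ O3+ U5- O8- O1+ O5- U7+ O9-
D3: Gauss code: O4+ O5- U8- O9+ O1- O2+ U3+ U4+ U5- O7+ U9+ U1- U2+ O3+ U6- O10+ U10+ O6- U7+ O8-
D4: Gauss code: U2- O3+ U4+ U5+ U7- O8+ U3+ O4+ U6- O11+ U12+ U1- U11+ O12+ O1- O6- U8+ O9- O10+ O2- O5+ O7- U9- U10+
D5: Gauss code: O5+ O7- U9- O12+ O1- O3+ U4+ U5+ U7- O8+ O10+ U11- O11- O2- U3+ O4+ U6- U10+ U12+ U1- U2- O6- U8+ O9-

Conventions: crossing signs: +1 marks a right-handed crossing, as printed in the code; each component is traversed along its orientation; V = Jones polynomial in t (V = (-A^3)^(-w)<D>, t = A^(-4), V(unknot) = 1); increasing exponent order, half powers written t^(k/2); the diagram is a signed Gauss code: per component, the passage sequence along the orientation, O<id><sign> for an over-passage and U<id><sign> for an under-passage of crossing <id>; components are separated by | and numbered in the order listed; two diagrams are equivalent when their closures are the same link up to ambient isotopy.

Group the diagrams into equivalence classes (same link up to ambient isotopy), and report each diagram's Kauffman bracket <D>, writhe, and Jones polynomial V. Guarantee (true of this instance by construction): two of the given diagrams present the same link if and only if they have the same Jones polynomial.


equivalence classes: {D1, D2, D3, D4, D5}
D1 (bracket -A^-16 + A^-12 + A^-4; 10 crossings at w = 0): V = t + t^3 - t^4
V(D2) = t + t^3 - t^4  [10 crossings, <D> = -A^-10 + A^-6 + A^2, w = +2]
V(D3) = t + t^3 - t^4  [10 crossings, <D> = -A^-10 + A^-6 + A^2, w = +2]
D4 (bracket -A^-10 + A^-6 + A^2; 12 crossings at w = +2): V = t + t^3 - t^4
D5 (bracket -A^-16 + A^-12 + A^-4; 12 crossings at w = 0): V = t + t^3 - t^4
key observation: all 5 diagrams share one V(t), hence one class


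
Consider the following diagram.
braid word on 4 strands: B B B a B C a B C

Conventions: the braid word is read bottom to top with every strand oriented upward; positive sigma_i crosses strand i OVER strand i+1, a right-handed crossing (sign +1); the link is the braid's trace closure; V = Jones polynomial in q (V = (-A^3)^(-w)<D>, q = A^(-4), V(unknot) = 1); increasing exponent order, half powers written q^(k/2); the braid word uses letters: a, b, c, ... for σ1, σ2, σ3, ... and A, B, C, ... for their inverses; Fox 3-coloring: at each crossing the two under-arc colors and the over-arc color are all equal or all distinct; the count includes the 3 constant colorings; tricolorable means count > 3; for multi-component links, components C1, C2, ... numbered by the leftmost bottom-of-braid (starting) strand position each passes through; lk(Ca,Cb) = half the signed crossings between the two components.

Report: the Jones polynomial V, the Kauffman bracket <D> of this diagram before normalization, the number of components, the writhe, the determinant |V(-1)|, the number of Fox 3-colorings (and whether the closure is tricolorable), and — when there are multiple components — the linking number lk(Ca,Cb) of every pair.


V(q) = q^-8 - 2q^-7 + 2q^-6 - 3q^-5 + 3q^-4 - 2q^-3 + 2q^-2 - q^-1 + 1
bracket: -A^-15 + A^-11 - 2A^-7 + 2A^-3 - 3A + 3A^5 - 2A^9 + 2A^13 - A^17, w = -5
1 component, writhe -5, over 9 crossings
det 17, colorings 3 of 3^9 — not tricolorable
observation: the span of V is 8, forcing >= 8 crossings in any diagram


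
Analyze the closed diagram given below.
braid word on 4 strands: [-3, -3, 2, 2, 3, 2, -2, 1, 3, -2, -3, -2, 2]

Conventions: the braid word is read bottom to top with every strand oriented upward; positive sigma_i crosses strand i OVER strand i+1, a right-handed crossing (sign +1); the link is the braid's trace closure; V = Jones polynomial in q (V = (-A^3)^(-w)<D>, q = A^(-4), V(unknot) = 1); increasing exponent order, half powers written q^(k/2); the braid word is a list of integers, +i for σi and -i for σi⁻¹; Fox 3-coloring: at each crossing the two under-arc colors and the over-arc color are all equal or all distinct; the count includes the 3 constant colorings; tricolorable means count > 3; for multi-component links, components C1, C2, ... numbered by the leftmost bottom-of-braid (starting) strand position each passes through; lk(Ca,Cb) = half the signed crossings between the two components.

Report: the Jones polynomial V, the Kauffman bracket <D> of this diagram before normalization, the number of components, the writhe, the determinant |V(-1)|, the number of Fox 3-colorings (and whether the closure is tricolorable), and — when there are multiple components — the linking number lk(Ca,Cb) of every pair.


Jones polynomial: V(q) = -q^-3 + 2q^-2 - 2q^-1 + 3 - 2q + 2q^2 - q^3
<D> = A^-9 - 2A^-5 + 2A^-1 - 3A^3 + 2A^7 - 2A^11 + A^15; writhe +1
components 1, writhe +1 (13 crossings)
3-colorings: 3 of 3^13, det 13 — not tricolorable
note: w = +1 shifts under R1 moves; the (-A^3)^(-1) factor cancels that in V


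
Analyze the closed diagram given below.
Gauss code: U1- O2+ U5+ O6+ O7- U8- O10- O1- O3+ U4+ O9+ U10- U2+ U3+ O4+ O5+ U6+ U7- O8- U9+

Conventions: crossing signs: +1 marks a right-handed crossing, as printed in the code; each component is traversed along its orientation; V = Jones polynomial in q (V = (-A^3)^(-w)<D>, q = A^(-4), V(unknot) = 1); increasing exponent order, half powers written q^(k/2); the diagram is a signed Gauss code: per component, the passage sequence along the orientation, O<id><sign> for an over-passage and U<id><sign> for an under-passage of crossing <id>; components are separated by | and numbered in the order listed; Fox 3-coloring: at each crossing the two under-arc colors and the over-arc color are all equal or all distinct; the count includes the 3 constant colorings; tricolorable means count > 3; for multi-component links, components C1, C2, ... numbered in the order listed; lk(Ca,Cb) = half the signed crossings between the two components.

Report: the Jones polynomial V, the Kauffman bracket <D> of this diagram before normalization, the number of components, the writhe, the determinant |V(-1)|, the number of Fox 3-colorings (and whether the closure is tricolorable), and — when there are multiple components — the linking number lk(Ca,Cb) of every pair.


V(q) = q + q^3 - q^4
bracket: -A^-10 + A^-6 + A^2, w = +2
1 component, writhe +2, over 10 crossings
det 3, colorings 9 of 3^10 — tricolorable
observation: w = +2 shifts under R1 moves; the (-A^3)^(-2) factor cancels that in V


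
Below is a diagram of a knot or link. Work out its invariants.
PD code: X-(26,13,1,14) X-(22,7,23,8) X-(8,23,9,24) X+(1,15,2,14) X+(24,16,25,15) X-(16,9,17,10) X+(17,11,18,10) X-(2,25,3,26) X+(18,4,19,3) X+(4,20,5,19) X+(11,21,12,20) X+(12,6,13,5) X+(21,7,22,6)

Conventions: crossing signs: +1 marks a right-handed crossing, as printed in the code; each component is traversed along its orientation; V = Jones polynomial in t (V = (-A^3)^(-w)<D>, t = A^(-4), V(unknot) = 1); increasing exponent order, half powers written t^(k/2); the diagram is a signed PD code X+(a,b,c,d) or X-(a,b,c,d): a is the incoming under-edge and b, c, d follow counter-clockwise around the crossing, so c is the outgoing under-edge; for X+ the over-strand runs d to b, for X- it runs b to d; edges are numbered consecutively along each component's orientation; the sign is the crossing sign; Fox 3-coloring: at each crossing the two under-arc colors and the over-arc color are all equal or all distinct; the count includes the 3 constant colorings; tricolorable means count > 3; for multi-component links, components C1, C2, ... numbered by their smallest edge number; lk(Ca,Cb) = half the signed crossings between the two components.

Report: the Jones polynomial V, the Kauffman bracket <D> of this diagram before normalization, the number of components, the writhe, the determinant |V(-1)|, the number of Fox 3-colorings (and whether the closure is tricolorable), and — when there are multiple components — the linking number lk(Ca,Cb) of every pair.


V = t + t^3 - t^4
<D> = A^-7 - A^-3 - A^5 (w = +3)
1 component over 13 crossings, w = +3
9 Fox colorings among 3^13, |V(-1)| = 3: tricolorable
why: w = +3 shifts under R1 moves; the (-A^3)^(-3) factor cancels that in V


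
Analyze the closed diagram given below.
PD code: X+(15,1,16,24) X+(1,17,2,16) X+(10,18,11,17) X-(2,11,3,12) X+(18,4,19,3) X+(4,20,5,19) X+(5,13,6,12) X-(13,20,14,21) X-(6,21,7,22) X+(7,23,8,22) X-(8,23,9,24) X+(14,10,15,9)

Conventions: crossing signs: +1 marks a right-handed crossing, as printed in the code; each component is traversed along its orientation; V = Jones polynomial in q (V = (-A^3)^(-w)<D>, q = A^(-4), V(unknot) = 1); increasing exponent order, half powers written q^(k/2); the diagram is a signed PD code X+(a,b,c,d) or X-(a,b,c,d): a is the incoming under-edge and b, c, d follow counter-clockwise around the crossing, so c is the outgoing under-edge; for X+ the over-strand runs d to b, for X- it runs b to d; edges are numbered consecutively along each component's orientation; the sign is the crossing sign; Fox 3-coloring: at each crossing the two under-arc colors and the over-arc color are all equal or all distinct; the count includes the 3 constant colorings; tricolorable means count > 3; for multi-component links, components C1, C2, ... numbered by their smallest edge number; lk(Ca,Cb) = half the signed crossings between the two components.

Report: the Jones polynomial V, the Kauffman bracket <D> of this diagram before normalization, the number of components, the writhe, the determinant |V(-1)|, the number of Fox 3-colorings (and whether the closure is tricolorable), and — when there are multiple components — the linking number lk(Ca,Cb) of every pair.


V = 2q - 2q^2 + 3q^3 - 3q^4 + 2q^5 - 2q^6 + q^7
<D> = A^-16 - 2A^-12 + 2A^-8 - 3A^-4 + 3 - 2A^4 + 2A^8 (w = +4)
1 component over 12 crossings, w = +4
9 Fox colorings among 3^12, |V(-1)| = 15: tricolorable
why: the span of V is 6, forcing >= 6 crossings in any diagram


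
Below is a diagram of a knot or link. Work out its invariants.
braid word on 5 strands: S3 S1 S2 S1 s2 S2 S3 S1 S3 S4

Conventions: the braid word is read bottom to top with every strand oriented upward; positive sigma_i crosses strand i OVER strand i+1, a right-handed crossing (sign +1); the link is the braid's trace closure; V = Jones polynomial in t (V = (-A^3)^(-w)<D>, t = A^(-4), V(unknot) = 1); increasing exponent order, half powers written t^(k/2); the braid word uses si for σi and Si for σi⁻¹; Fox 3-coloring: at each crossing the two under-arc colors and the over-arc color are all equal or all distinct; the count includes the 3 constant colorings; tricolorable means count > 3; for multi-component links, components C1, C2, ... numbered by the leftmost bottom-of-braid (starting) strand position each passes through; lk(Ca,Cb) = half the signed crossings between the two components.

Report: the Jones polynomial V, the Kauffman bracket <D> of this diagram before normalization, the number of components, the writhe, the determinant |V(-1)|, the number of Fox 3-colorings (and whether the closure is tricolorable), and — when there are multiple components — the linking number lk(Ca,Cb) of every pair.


V = t^-8 - 2t^-7 + t^-6 - 2t^-5 + 2t^-4 + t^-2
<D> = A^-16 + 2A^-8 - 2A^-4 + 1 - 2A^4 + A^8 (w = -8)
1 component over 10 crossings, w = -8
27 Fox colorings among 3^10, |V(-1)| = 9: tricolorable
why: inverse pairs cancel, leaving σ3⁻¹ σ1⁻¹ σ2⁻¹ σ1⁻¹ σ3⁻¹ σ1⁻¹ σ3⁻¹ σ4⁻¹


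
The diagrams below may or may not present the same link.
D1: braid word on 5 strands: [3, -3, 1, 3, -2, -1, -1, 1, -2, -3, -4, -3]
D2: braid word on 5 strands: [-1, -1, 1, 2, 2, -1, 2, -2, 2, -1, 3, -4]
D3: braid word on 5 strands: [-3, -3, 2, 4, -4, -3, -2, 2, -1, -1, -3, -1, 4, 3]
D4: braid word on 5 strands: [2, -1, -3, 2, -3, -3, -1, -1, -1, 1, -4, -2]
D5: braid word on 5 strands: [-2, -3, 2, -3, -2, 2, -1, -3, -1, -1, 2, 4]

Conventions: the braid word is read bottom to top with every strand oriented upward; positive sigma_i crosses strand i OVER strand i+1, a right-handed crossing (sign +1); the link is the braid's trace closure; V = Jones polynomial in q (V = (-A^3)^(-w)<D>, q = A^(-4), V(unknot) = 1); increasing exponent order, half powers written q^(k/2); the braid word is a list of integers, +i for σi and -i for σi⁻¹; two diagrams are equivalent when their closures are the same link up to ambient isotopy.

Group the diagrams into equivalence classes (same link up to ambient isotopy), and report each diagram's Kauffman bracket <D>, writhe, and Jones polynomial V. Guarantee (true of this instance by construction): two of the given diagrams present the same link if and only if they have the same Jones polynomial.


grouping into links: {D1} | {D2} | {D3, D4, D5}
V(D1) = 1  (w -4, c 12, <D> = A^-12)
V(D2) = -q^-3 + 2q^-2 - 2q^-1 + 3 - 2q + 2q^2 - q^3  [12 crossings, <D> = -A^-12 + 2A^-8 - 2A^-4 + 3 - 2A^4 + 2A^8 - A^12, w = 0]
V(D3) = q^-8 - 2q^-7 + q^-6 - 2q^-5 + 2q^-4 + q^-2  [14 crossings, <D> = A^-4 + 2A^4 - 2A^8 + A^12 - 2A^16 + A^20, w = -4]
V(D4) = q^-8 - 2q^-7 + q^-6 - 2q^-5 + 2q^-4 + q^-2  [12 crossings, <D> = A^-10 + 2A^-2 - 2A^2 + A^6 - 2A^10 + A^14, w = -6]
V(D5) = q^-8 - 2q^-7 + q^-6 - 2q^-5 + 2q^-4 + q^-2  [12 crossings, <D> = A^-4 + 2A^4 - 2A^8 + A^12 - 2A^16 + A^20, w = -4]
key observation: 3 values of V(q) split the 5 diagrams


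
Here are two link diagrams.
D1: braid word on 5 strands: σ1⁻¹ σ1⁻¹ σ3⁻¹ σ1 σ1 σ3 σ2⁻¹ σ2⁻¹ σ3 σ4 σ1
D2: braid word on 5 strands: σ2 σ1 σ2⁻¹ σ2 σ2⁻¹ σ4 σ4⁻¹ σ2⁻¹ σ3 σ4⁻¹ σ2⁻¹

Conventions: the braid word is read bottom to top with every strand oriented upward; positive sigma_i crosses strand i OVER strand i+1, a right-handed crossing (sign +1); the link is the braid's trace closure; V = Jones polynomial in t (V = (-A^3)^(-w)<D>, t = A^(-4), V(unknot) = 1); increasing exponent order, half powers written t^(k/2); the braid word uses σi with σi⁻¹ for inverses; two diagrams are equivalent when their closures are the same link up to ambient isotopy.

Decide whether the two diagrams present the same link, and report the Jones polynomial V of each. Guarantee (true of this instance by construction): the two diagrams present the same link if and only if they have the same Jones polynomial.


equivalent: yes
D1 (bracket A^5 + A^13; 11 crossings at w = +1): V = -t^(-5/2) - t^(-1/2)
V(D2) = -t^(-5/2) - t^(-1/2)  (w -1, c 11, <D> = A^-1 + A^7)
key observation: D2 (11 crossings) and D1 (11) are Markov-related braid presentations


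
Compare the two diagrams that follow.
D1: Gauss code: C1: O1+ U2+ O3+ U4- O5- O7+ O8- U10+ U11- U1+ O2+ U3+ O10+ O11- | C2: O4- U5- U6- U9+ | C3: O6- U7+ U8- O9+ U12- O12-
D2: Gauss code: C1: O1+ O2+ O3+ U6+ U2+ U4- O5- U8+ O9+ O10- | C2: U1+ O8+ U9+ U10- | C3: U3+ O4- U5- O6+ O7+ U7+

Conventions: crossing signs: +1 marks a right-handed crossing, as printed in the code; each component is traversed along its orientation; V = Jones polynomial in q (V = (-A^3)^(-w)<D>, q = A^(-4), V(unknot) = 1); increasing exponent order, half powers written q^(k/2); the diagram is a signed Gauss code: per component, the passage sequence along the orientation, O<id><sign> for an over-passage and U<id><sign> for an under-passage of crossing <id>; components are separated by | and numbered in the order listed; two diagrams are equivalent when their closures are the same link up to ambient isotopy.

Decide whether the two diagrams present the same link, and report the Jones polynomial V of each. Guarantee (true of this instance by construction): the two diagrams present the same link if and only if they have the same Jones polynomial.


same link: no
V(D1) = q^-2 + q^-1 + 2 + q - q^4  [12 crossings, <D> = -A^-16 + A^-4 + 2 + A^4 + A^8, w = 0]
V(D2) = 1 + q + q^2 + q^3  (w +4, c 10, <D> = 1 + A^4 + A^8 + A^12)
note: 2 values of V(q) split the 2 diagrams


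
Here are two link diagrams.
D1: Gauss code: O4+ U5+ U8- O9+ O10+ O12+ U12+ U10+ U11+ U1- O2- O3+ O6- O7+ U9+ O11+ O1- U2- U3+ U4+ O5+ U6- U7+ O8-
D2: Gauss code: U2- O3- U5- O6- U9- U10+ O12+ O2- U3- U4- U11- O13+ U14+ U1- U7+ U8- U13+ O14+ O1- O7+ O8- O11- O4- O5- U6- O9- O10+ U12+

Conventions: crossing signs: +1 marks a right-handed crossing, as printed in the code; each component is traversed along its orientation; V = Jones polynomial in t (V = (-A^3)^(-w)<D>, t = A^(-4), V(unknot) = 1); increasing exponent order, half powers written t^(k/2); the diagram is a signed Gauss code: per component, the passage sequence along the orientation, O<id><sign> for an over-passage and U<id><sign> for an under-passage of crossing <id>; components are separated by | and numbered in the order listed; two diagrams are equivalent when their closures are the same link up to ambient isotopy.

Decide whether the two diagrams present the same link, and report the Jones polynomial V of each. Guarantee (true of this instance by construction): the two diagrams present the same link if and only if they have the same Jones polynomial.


same link: no
V(D1) = 1  [12 crossings, <D> = A^12, w = +4]
V(D2) = -t^-4 + t^-3 + t^-1  [14 crossings, <D> = A^-8 + 1 - A^4, w = -4]
insight: 2 values of V(t) split the 2 diagrams


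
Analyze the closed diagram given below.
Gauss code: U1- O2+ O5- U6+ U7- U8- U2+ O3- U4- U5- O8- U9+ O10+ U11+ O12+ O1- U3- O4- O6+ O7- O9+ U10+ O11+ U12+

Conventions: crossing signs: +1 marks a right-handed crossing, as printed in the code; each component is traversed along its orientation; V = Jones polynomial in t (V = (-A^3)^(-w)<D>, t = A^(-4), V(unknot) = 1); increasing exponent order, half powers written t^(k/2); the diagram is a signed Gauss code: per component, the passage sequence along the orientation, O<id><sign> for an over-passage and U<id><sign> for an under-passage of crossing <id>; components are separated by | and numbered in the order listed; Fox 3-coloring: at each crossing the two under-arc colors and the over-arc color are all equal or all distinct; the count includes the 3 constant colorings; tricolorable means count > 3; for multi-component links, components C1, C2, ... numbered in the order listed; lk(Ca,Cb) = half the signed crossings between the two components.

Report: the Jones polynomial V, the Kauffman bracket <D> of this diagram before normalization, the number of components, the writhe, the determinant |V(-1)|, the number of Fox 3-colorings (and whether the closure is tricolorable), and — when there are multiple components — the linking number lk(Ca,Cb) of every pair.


V = -t^-3 + 2t^-2 - 2t^-1 + 3 - 2t + 2t^2 - t^3
<D> = -A^-12 + 2A^-8 - 2A^-4 + 3 - 2A^4 + 2A^8 - A^12 (w = 0)
1 component over 12 crossings, w = 0
3 Fox colorings among 3^12, |V(-1)| = 13: not tricolorable
why: V is palindromic (span 6, det 13): t -> 1/t fixes it; necessary, not sufficient, for amphichirality


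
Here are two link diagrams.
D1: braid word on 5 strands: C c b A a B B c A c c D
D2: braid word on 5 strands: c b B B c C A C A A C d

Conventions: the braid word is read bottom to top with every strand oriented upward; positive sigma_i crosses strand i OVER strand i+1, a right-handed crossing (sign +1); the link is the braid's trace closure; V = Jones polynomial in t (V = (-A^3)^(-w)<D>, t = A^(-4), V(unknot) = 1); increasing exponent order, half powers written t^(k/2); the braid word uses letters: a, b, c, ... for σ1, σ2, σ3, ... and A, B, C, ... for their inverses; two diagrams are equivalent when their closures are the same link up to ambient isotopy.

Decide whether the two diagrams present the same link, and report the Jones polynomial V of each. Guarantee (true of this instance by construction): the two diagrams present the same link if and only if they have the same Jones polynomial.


equivalent: no
D1 (bracket -A^-16 + A^-12 + A^-4; 12 crossings at w = 0): V = t + t^3 - t^4
V(D2) = -t^-4 + t^-3 + t^-1  [12 crossings, <D> = A^-8 + 1 - A^4, w = -4]
observation: comparing 2 Jones polynomials yields 2 groups


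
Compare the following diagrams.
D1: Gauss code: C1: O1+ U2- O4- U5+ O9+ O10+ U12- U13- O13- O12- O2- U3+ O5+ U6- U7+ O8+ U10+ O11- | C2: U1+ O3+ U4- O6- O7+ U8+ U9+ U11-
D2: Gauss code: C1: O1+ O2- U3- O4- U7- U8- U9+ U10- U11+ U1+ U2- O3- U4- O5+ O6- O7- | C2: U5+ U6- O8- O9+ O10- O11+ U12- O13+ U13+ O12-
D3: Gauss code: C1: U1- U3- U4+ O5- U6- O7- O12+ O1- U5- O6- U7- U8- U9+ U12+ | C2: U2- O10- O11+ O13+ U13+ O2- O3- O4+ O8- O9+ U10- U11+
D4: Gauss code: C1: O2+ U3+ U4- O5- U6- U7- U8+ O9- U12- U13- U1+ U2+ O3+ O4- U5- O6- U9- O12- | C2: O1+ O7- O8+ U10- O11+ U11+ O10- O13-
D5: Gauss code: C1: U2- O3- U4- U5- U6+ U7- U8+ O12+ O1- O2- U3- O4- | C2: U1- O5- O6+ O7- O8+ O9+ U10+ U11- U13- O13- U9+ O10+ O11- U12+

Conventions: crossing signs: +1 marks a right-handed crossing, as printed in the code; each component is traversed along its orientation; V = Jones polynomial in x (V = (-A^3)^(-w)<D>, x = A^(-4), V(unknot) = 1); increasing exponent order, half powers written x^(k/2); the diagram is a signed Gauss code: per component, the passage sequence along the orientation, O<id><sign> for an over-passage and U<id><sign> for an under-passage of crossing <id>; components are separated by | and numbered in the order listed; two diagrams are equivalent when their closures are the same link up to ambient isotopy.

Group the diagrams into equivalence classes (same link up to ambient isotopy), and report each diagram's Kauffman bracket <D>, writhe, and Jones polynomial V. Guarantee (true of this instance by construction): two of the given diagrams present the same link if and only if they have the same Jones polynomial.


classes: {D1} | {D2, D3, D4, D5}
V(D1) = -x^(1/2) - x^(5/2)  [13 crossings, <D> = A^-7 + A, w = +1]
V(D2) = x^(-9/2) - x^(-5/2) - x^(-3/2) - x^(-1/2)  [13 crossings, <D> = A^-7 + A^-3 + A - A^9, w = -3]
V(D3) = x^(-9/2) - x^(-5/2) - x^(-3/2) - x^(-1/2)  [13 crossings, <D> = A^-7 + A^-3 + A - A^9, w = -3]
D4 (bracket A^-7 + A^-3 + A - A^9; 13 crossings at w = -3): V = x^(-9/2) - x^(-5/2) - x^(-3/2) - x^(-1/2)
D5 (bracket A^-7 + A^-3 + A - A^9; 13 crossings at w = -3): V = x^(-9/2) - x^(-5/2) - x^(-3/2) - x^(-1/2)
note: comparing 5 Jones polynomials yields 2 groups


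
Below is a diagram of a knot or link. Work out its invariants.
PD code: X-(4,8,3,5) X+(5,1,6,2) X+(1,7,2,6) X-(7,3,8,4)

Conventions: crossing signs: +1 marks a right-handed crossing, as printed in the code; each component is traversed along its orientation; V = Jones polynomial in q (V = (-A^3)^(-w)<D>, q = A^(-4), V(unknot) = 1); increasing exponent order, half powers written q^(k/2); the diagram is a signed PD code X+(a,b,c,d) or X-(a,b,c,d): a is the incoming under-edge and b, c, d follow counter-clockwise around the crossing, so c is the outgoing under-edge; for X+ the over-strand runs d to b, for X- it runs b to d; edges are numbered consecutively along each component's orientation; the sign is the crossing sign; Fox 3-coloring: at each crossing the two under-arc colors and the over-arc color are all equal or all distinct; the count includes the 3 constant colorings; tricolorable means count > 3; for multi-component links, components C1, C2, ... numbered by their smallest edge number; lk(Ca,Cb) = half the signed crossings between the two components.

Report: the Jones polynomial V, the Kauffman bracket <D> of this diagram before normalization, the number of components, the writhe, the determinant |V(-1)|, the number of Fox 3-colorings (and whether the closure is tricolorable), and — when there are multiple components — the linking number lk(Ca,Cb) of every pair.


Jones polynomial: V(q) = q^-2 + 2 + q^2
<D> = A^-8 + 2 + A^8; writhe 0
components 3, writhe 0 (4 crossings)
linking number lk(C1,C2) = 0
lk(C1,C3): +1
lk(C2,C3) = -1
3-colorings: 3 of 3^4, det 4 — not tricolorable
note: palindromic: swapping q for 1/q fixes V


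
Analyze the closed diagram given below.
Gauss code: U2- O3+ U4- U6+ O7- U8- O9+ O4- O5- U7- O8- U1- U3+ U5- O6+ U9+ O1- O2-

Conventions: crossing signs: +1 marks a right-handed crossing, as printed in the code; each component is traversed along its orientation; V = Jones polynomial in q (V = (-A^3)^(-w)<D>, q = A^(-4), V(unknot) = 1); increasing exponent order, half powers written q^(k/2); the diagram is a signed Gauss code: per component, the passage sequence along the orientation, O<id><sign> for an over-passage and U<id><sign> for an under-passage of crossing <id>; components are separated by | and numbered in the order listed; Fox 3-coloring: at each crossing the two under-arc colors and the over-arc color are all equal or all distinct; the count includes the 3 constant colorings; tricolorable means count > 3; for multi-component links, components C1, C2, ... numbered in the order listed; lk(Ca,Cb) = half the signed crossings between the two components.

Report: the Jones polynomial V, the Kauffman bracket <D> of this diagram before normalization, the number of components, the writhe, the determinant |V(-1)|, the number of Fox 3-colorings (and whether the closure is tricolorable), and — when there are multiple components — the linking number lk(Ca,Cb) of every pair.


V(q) = -q^-4 + q^-3 + q^-1
bracket: -A^-5 - A^3 + A^7, w = -3
1 component, writhe -3, over 9 crossings
det 3, colorings 9 of 3^9 — tricolorable
observation: det 3 = |V(-1)|; divisible by 3, so tricolorable


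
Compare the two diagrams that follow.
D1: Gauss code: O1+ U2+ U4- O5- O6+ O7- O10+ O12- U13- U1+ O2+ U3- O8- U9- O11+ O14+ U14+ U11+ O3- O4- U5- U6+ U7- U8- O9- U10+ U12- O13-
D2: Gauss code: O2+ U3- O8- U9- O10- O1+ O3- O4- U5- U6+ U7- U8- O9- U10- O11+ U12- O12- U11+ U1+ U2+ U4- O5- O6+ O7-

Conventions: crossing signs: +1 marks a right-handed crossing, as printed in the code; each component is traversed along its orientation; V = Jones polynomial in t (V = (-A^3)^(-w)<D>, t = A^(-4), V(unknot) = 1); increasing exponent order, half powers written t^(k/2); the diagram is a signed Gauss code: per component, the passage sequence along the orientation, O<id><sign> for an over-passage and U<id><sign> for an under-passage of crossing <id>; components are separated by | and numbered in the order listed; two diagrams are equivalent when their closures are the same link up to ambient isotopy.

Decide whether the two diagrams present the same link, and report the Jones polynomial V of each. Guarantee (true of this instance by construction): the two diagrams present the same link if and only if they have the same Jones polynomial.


same link: yes
V(D1) = -t^-6 + t^-5 - t^-4 + 2t^-3 - t^-2 + t^-1  [14 crossings, <D> = A^-2 - A^2 + 2A^6 - A^10 + A^14 - A^18, w = -2]
V(D2) = -t^-6 + t^-5 - t^-4 + 2t^-3 - t^-2 + t^-1  (w -4, c 12, <D> = A^-8 - A^-4 + 2 - A^4 + A^8 - A^12)
note: all 2 diagrams share one V(t), hence one class


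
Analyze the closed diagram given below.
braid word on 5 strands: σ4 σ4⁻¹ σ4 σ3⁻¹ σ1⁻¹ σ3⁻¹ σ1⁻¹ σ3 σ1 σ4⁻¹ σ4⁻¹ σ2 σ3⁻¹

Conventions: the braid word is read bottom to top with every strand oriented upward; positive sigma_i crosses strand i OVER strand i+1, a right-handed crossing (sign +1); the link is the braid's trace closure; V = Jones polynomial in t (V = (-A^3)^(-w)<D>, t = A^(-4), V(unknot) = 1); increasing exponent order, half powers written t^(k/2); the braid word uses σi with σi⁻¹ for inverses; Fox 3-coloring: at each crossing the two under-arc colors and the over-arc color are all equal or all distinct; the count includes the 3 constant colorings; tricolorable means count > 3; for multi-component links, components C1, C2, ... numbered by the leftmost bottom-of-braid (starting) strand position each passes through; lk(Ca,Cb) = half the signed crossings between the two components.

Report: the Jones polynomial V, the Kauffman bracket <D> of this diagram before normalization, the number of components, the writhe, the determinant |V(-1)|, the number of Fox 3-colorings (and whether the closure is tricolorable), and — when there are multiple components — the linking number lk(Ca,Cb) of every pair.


Jones polynomial: V(t) = -t^(-9/2) - t^(-5/2) + t^(-3/2) - t^(-1/2)
<D> = A^-7 - A^-3 + A + A^9; writhe -3
components 2, writhe -3 (13 crossings)
linking number lk(C1,C2) = -2
3-colorings: 3 of 3^13, det 4 — not tricolorable
note: the 1 component pair carries total linking -2
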